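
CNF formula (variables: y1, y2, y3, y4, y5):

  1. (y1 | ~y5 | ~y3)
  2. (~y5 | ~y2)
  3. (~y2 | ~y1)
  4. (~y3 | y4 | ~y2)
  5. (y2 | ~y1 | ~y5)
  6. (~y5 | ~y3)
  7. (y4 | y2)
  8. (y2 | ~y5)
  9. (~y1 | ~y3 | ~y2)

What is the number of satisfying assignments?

Split on y2, then y5.
  y2=1, y5=1: a clause becomes empty — 0.
  y2=1, y5=0: remaining (y1,y3,y4) ∈ {(0,0,0); (0,0,1); (0,1,1)} — 3.
  y2=0, y5=1: a clause becomes empty — 0.
  y2=0, y5=0: remaining (y1,y3,y4) ∈ {(0,0,1); (0,1,1); (1,0,1); (1,1,1)} — 4.
Total: 0 + 3 + 0 + 4 = 7.

7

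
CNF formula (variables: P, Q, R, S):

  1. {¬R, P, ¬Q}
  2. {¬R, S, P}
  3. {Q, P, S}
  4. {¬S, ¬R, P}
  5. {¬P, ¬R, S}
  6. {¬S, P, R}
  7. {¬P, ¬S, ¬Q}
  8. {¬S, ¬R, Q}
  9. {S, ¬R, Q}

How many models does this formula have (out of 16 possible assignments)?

4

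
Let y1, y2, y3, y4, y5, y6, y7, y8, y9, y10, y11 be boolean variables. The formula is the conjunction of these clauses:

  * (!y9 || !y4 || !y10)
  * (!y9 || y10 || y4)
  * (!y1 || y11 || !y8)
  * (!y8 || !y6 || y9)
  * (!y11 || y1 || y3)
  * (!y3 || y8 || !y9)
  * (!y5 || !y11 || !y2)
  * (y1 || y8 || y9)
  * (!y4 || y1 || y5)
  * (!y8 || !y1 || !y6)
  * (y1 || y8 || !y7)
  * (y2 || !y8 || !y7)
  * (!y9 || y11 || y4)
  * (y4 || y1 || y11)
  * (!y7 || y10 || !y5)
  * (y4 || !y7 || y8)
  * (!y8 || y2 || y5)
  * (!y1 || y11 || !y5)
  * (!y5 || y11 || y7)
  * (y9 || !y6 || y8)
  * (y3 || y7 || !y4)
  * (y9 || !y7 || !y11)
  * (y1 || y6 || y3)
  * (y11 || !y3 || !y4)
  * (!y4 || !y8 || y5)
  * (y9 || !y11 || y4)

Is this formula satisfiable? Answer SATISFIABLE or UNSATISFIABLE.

SATISFIABLE

Set y1 = False and propagate.
For the remaining variables, y2 = False, y3 = True, y4 = True, y5 = True, y6 = False, y7 = False, y8 = True, y9 = False, y10 = True, y11 = True works.
So y1 = False, y2 = False, y3 = True, y4 = True, y5 = True, y6 = False, y7 = False, y8 = True, y9 = False, y10 = True, y11 = True is a satisfying assignment.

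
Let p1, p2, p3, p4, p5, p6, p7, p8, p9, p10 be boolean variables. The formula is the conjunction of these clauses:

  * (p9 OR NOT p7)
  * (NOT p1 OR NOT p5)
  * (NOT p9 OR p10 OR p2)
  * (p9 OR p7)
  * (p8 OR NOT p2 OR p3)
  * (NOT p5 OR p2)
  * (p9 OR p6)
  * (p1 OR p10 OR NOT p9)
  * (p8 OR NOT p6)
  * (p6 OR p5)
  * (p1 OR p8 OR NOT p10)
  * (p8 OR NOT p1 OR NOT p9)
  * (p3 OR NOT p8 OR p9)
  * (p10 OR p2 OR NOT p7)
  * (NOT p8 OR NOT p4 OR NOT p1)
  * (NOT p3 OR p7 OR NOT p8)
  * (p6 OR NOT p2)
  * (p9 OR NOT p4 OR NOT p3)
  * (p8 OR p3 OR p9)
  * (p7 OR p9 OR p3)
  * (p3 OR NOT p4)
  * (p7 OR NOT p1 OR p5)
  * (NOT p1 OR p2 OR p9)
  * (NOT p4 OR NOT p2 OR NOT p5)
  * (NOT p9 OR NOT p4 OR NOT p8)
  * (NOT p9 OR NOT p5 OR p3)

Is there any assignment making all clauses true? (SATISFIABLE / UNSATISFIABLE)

p4 occurs only negated in the remaining clauses — set p4 = False.
Set p1 = True and propagate.
  then p5 is forced to False.
  then p6 is forced to True.
  then p8 is forced to True.
  then p7 is forced to True.
  then p9 is forced to True.
Branch on p2: take p2 = True.
p3, p10 are now unconstrained; take p3 = True, p10 = True.
So p1=1, p2=1, p3=1, p4=0, p5=0, p6=1, p7=1, p8=1, p9=1, p10=1 is a satisfying assignment.

SATISFIABLE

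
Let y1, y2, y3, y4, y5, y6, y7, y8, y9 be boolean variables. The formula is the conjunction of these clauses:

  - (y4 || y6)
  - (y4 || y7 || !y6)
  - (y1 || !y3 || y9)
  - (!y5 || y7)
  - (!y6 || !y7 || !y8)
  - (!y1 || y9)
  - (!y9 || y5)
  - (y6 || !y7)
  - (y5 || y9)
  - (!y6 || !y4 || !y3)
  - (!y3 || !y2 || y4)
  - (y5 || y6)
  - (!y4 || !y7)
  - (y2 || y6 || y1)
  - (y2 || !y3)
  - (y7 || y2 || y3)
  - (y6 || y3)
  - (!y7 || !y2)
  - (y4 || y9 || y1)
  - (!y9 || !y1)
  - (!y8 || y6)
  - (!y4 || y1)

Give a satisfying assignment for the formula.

y1=False, y2=False, y3=False, y4=False, y5=True, y6=True, y7=True, y8=False, y9=True

Pure literal: y8 appears only negated; assign y8 = False.
Branch on y1: take y1 = False.
  then y4 is forced to False.
  then y6 is forced to True.
  then y7 is forced to True.
  then y2 is forced to False.
  then y3 is forced to False.
  then y9 is forced to True.
  then y5 is forced to True.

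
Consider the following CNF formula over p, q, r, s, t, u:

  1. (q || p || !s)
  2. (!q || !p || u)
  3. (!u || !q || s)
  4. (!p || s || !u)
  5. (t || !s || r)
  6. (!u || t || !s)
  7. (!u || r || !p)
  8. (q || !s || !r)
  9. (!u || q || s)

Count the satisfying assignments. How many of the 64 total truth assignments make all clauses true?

19

Case analysis on s and u:
  s=T, u=T: remaining (p,q,r,t) ∈ {(F,T,F,T); (F,T,T,T); (T,T,T,T)} — 3.
  s=T, u=F: remaining (p,q,r,t) ∈ {(F,T,F,T); (F,T,T,F); (F,T,T,T); (T,F,F,T)} — 4.
  s=F, u=T: a clause becomes empty — 0.
  s=F, u=F: r, t free; 3 ways for (p,q) × 2^2 = 12.
Total: 3 + 4 + 0 + 12 = 19.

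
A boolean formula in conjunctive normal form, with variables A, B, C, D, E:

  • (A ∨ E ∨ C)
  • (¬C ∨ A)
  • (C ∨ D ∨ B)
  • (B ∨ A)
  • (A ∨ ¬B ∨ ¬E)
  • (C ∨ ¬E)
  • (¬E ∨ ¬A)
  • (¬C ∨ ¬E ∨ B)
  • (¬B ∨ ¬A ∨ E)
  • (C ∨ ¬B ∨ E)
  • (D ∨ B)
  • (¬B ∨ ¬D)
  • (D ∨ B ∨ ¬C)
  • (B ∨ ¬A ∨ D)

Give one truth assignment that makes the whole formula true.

A=True, B=False, C=False, D=True, E=False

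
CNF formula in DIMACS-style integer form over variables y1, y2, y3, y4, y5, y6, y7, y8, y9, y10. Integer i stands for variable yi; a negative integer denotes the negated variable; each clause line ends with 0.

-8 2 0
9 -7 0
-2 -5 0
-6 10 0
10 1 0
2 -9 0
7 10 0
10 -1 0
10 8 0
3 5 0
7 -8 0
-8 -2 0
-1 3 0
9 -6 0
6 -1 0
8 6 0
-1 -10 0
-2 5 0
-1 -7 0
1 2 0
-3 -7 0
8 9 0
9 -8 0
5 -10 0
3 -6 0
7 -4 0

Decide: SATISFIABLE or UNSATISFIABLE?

y1 = True:
  propagation gives y10=True; an empty clause results — contradiction.
y1 = False:
  propagation gives y10=True, y2=True, y5=False; an empty clause results — contradiction.
Every branch closes, so no satisfying assignment exists.

UNSATISFIABLE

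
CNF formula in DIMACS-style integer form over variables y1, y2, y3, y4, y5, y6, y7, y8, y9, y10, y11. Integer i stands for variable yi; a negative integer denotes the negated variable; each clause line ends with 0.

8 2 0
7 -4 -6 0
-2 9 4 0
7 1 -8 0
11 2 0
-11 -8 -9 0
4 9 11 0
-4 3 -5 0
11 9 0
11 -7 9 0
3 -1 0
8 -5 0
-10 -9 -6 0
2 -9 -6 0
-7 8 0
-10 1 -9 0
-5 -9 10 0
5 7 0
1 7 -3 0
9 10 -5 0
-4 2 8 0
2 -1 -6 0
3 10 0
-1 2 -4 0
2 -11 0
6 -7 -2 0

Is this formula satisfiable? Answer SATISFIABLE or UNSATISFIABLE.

SATISFIABLE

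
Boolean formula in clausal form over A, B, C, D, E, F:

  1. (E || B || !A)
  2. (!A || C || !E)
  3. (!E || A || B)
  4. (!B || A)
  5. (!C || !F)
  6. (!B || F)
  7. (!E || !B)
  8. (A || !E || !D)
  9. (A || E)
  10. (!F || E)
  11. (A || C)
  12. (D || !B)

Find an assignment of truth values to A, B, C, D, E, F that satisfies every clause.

A = True, B = False, C = True, D = True, E = True, F = False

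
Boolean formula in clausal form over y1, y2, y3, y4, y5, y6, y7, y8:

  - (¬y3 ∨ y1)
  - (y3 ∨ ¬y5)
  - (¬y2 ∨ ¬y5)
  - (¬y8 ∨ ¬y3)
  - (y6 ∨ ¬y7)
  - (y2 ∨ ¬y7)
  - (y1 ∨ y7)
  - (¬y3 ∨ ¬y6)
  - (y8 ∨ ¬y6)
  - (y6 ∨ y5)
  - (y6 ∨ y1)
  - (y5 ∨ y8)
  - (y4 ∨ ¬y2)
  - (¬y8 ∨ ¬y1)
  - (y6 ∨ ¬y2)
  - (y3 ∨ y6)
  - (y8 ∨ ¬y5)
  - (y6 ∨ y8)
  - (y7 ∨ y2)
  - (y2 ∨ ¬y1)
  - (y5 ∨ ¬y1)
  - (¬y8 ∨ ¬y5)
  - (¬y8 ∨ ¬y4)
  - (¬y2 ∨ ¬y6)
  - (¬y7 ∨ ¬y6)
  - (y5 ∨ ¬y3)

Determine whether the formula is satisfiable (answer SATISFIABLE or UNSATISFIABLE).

UNSATISFIABLE

y6 = True:
  propagation gives y3=False, y5=False, y8=True, y1=False; an empty clause results — contradiction.
y6 = False:
  propagation gives y7=False, y1=True, y5=True, y3=True; an empty clause results — contradiction.
Every branch closes, so no satisfying assignment exists.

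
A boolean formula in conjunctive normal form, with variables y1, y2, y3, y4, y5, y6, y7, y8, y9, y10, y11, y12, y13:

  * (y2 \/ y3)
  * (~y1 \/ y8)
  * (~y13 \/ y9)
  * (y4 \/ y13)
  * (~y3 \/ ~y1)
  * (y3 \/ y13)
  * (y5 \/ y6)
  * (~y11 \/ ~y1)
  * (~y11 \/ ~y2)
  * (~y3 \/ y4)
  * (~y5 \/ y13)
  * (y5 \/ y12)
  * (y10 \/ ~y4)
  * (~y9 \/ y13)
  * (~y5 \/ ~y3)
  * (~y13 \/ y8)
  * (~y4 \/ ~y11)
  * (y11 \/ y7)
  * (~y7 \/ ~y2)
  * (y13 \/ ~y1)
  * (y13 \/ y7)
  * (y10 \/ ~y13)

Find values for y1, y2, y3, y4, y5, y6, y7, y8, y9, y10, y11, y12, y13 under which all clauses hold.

y1=F  y2=F  y3=T  y4=T  y5=F  y6=T  y7=T  y8=T  y9=T  y10=T  y11=F  y12=T  y13=T

y1 occurs only negated in the remaining clauses — set y1 = False.
y6 occurs only positively in the remaining clauses — set y6 = True.
Try y2 = False.
  then y3 is forced to True.
  then y4 is forced to True.
  then y10 is forced to True.
  then y5 is forced to False.
  then y12 is forced to True.
  then y11 is forced to False.
  then y7 is forced to True.
For the remaining variables, y8 = True, y9 = True, y13 = True works.
Every clause has at least one true literal under this assignment.
Check each clause:
  1. (y3 \/ y2) — y3 is true.
  2. (y8 \/ ~y1) — y8 is true.
  3. (~y13 \/ y9) — y9 is true.
  4. (y13 \/ y4) — y4 is true.
  5. (~y3 \/ ~y1) — ~y1 is true.
  6. (y3 \/ y13) — y3 is true.
  7. (y5 \/ y6) — y6 is true.
  8. (~y11 \/ ~y1) — ~y11 is true.
  9. (~y2 \/ ~y11) — ~y11 is true.
  10. (y4 \/ ~y3) — y4 is true.
  11. (~y5 \/ y13) — ~y5 is true.
  12. (y12 \/ y5) — y12 is true.
  13. (y10 \/ ~y4) — y10 is true.
  14. (~y9 \/ y13) — y13 is true.
  15. (~y3 \/ ~y5) — ~y5 is true.
  16. (~y13 \/ y8) — y8 is true.
  17. (~y4 \/ ~y11) — ~y11 is true.
  18. (y11 \/ y7) — y7 is true.
  19. (~y7 \/ ~y2) — ~y2 is true.
  20. (y13 \/ ~y1) — y13 is true.
  21. (y7 \/ y13) — y13 is true.
  22. (y10 \/ ~y13) — y10 is true.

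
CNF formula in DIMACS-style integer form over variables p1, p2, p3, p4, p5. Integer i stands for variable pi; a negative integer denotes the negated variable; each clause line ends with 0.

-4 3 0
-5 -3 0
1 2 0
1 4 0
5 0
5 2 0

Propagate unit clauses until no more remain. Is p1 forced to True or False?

(p5) is a unit clause: p5 = True.
From (¬p3 ∨ ¬p5) and p5 = True: p3 = False.
(p3 ∨ ¬p4): since p3 = False, the clause reduces to (¬p4). p4 = False.
From (p4 ∨ p1) and p4 = False: p1 = True.

True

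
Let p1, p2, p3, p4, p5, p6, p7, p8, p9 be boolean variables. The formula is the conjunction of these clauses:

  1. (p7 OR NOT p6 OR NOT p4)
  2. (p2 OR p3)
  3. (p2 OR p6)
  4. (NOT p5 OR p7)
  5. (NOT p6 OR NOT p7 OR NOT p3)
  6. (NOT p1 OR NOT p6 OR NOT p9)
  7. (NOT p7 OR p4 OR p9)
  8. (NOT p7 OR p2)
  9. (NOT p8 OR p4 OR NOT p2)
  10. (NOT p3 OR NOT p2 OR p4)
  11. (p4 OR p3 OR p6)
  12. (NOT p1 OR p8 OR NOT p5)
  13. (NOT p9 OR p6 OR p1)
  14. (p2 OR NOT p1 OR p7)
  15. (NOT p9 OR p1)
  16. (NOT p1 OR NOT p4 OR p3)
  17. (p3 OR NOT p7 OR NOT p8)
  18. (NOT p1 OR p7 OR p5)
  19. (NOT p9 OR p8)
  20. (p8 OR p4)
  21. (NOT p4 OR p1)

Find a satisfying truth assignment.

p1=1, p2=1, p3=1, p4=1, p5=0, p6=0, p7=1, p8=1, p9=1

Check each clause:
  1. (p7 OR NOT p6 OR NOT p4) — NOT p6 is true.
  2. (p3 OR p2) — p2 is true.
  3. (p6 OR p2) — p2 is true.
  4. (p7 OR NOT p5) — NOT p5 is true.
  5. (NOT p6 OR NOT p7 OR NOT p3) — NOT p6 is true.
  6. (NOT p1 OR NOT p6 OR NOT p9) — NOT p6 is true.
  7. (p9 OR NOT p7 OR p4) — p9 is true.
  8. (NOT p7 OR p2) — p2 is true.
  9. (p4 OR NOT p2 OR NOT p8) — p4 is true.
  10. (NOT p3 OR NOT p2 OR p4) — p4 is true.
  11. (p6 OR p4 OR p3) — p3 is true.
  12. (NOT p5 OR NOT p1 OR p8) — p8 is true.
  13. (NOT p9 OR p6 OR p1) — p1 is true.
  14. (p2 OR p7 OR NOT p1) — p2 is true.
  15. (p1 OR NOT p9) — p1 is true.
  16. (NOT p1 OR p3 OR NOT p4) — p3 is true.
  17. (p3 OR NOT p7 OR NOT p8) — p3 is true.
  18. (p7 OR NOT p1 OR p5) — p7 is true.
  19. (p8 OR NOT p9) — p8 is true.
  20. (p8 OR p4) — p8 is true.
  21. (p1 OR NOT p4) — p1 is true.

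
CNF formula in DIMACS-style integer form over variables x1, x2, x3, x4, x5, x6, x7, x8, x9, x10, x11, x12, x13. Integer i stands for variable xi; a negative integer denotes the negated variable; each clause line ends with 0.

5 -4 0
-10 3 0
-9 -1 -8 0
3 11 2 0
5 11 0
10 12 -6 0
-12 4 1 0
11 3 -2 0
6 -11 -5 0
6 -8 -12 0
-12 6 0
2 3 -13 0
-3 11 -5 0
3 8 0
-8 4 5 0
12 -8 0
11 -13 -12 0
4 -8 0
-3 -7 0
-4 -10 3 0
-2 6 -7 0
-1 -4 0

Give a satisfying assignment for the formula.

x1 = True  x2 = False  x3 = True  x4 = False  x5 = True  x6 = True  x7 = False  x8 = False  x9 = True  x10 = False  x11 = True  x12 = True  x13 = True

Pure literal: x7 appears only negated; assign x7 = False.
Branch on x1: take x1 = True.
  then x4 is forced to False.
  then x8 is forced to False.
  then x3 is forced to True.
For the remaining variables, x2 = False, x5 = True, x6 = True, x9 = True, x10 = False, x11 = True, x12 = True, x13 = True works.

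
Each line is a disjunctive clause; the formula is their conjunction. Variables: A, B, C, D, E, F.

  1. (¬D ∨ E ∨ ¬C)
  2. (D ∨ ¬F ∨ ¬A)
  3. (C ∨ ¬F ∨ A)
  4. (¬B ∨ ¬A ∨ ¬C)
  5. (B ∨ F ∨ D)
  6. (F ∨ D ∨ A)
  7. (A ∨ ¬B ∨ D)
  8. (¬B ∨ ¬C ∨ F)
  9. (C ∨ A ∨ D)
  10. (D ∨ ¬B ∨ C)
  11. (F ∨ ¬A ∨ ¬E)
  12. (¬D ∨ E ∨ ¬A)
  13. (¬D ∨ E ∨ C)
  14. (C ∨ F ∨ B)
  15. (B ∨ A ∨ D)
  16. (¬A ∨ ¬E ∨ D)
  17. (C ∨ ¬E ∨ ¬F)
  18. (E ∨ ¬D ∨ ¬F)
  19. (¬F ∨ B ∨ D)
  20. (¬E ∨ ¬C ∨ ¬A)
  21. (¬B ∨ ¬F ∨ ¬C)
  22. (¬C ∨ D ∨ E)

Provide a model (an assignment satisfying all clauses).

A=F, B=F, C=T, D=T, E=T, F=T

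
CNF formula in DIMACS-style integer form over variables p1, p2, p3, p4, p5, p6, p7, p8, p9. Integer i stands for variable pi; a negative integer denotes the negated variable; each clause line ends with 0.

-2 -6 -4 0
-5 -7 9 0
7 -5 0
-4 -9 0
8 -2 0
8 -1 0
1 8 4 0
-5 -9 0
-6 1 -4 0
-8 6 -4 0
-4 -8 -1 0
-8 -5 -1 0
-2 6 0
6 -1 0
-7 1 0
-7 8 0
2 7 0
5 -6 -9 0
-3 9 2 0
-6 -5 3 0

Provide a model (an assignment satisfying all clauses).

Try p1 = True.
  then p8 is forced to True.
  then p4 is forced to False.
  then p5 is forced to False.
  then p6 is forced to True.
  then p9 is forced to False.
Set p2 = True and propagate.
p3, p7 are now unconstrained; take p3 = True, p7 = True.

p1=True, p2=True, p3=True, p4=False, p5=False, p6=True, p7=True, p8=True, p9=False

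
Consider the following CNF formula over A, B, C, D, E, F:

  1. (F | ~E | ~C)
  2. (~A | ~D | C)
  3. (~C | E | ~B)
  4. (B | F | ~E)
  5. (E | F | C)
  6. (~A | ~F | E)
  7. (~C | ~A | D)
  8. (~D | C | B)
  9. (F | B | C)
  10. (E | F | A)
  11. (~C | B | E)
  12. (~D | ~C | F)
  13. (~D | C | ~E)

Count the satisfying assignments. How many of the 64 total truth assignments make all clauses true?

Split on C, then E.
  C=1, E=1: B free; 3 ways for (A,D,F) × 2^1 = 6.
  C=1, E=0: a clause becomes empty — 0.
  C=0, E=1: A free; 3 ways for (B,D,F) × 2^1 = 6.
  C=0, E=0: remaining (A,B,D,F) ∈ {(0,0,0,1); (0,1,0,1); (0,1,1,1)} — 3.
Total: 6 + 0 + 6 + 3 = 15.

15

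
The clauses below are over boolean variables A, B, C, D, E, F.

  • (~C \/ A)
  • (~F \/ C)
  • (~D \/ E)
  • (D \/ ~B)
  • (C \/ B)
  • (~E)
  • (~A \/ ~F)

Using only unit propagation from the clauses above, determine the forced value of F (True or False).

False

Unit clause (~E) sets E = False.
(~D \/ E): since E = False, the clause reduces to (~D). D = False.
(D \/ ~B): since D = False, the clause reduces to (~B). B = False.
(B \/ C) with B = False leaves only C, so C = True.
(A \/ ~C): since C = True, the clause reduces to (A). A = True.
In (~F \/ ~A), ~A is now false; ~F must hold, so F = False.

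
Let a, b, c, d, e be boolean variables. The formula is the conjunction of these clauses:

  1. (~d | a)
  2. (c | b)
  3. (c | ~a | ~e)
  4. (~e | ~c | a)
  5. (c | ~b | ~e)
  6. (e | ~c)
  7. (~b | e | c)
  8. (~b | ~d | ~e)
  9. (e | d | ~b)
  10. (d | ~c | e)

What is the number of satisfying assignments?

3

Satisfying assignments:
  a=1 b=0 c=1 d=0 e=1
  a=1 b=0 c=1 d=1 e=1
  a=1 b=1 c=1 d=0 e=1
Count: 3.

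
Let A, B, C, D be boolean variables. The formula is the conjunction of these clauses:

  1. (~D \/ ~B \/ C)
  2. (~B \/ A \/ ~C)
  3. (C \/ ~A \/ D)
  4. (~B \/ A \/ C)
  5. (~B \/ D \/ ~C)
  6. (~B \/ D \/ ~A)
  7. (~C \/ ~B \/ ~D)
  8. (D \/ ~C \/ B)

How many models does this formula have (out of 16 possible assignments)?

5

The models are:
  A=F B=F C=F D=F
  A=F B=F C=F D=T
  A=F B=F C=T D=T
  A=T B=F C=F D=T
  A=T B=F C=T D=T
That's 5 in total.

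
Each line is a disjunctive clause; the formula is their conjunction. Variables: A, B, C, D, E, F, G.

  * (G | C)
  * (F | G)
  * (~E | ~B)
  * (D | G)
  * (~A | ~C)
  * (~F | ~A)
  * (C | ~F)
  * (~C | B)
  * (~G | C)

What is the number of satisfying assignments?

5

The models are:
  A=F B=T C=T D=F E=F F=F G=T
  A=F B=T C=T D=F E=F F=T G=T
  A=F B=T C=T D=T E=F F=F G=T
  A=F B=T C=T D=T E=F F=T G=F
  A=F B=T C=T D=T E=F F=T G=T
Count: 5.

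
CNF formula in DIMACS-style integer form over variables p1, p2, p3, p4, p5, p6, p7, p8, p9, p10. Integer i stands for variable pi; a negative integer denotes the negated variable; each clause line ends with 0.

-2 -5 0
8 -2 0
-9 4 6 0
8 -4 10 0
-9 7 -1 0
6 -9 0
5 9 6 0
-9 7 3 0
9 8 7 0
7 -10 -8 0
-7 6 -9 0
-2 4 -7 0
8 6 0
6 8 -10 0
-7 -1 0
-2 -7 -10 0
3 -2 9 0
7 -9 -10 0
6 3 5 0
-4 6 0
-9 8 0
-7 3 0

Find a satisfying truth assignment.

p1=F, p2=T, p3=T, p4=F, p5=F, p6=T, p7=F, p8=T, p9=T, p10=F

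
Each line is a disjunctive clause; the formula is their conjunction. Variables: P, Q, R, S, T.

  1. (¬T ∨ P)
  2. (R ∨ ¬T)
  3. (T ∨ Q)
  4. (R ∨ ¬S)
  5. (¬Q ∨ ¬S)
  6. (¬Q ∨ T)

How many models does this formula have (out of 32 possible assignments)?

Satisfying assignments:
  P=T Q=F R=T S=F T=T
  P=T Q=F R=T S=T T=T
  P=T Q=T R=T S=F T=T
That's 3 in total.

3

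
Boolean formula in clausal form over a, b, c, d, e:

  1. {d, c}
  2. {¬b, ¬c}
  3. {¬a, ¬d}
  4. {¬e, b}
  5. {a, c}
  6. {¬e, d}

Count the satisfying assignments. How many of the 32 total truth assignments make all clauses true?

Satisfying assignments:
  a=F b=F c=T d=F e=F
  a=F b=F c=T d=T e=F
  a=T b=F c=T d=F e=F
Count: 3.

3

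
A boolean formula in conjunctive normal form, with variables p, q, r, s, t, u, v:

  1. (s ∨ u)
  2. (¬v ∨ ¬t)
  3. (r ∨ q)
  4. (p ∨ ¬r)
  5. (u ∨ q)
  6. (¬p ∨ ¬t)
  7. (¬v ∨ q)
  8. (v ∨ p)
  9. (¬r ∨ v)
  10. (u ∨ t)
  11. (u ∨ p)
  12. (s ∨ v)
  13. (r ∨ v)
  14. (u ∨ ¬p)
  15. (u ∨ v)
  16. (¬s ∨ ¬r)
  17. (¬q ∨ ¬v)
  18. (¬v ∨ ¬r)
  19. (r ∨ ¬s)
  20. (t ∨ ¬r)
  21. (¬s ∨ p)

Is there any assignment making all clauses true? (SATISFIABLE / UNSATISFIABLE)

UNSATISFIABLE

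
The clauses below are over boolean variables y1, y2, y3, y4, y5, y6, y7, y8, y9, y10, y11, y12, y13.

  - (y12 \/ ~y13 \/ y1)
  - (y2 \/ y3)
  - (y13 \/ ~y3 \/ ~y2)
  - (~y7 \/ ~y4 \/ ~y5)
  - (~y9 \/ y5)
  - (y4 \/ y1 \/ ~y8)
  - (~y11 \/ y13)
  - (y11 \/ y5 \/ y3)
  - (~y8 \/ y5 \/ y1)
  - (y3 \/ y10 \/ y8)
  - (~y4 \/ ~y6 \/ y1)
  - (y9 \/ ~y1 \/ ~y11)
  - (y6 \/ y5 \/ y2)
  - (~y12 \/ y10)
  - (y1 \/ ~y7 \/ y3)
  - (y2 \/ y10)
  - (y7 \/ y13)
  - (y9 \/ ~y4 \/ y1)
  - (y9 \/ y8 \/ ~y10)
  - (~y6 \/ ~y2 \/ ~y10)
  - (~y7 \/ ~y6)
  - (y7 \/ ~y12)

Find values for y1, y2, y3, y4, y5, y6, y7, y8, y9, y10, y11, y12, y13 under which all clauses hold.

y1 = T, y2 = F, y3 = T, y4 = F, y5 = T, y6 = F, y7 = T, y8 = F, y9 = T, y10 = T, y11 = T, y12 = T, y13 = T

Branch on y1: take y1 = True.
For the remaining variables, y2 = False, y3 = True, y4 = False, y5 = True, y6 = False, y7 = True, y8 = False, y9 = True, y10 = True, y11 = True, y12 = True, y13 = True works.
Every clause has at least one true literal under this assignment.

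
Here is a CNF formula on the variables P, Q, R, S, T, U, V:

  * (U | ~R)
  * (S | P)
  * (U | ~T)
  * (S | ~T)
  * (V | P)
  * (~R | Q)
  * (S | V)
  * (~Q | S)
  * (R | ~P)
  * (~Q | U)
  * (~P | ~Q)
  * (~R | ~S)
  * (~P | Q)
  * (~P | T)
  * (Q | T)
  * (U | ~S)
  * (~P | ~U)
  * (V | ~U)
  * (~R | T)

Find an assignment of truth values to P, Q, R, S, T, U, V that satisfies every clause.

V occurs only positively in the remaining clauses — set V = True.
Set P = False and propagate.
  then S is forced to True.
  then R is forced to False.
  then U is forced to True.
For the remaining variables, Q = True, T = True works.

P=0  Q=1  R=0  S=1  T=1  U=1  V=1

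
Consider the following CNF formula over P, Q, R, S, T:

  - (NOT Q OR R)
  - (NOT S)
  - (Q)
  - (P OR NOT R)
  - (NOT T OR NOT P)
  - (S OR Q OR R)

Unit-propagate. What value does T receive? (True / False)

False

(NOT S) is a unit clause: S = False.
(Q) stands alone — Q = True.
In (NOT Q OR R), NOT Q is now false; R must hold, so R = True.
From (P OR NOT R) and R = True: P = True.
(NOT P OR NOT T) with P = True leaves only NOT T, so T = False.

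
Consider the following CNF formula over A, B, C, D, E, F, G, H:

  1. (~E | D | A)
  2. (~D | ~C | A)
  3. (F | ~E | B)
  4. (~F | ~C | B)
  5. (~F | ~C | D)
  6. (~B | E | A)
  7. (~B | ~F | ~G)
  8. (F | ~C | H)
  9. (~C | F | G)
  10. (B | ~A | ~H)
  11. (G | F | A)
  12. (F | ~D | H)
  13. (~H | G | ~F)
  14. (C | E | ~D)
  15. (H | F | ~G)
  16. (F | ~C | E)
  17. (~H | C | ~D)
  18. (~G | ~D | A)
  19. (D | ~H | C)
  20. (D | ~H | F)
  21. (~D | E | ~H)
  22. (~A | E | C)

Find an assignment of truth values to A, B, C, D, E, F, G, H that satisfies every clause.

Branch on A: take A = True.
Try B = True.
For the remaining variables, C = True, D = True, E = True, F = True, G = False, H = False works.
Check each clause:
  1. (~E | D | A) — A is true.
  2. (A | ~D | ~C) — A is true.
  3. (B | F | ~E) — B is true.
  4. (~C | B | ~F) — B is true.
  5. (~F | ~C | D) — D is true.
  6. (E | ~B | A) — A is true.
  7. (~B | ~G | ~F) — ~G is true.
  8. (H | F | ~C) — F is true.
  9. (~C | F | G) — F is true.
  10. (~H | B | ~A) — ~H is true.
  11. (F | A | G) — A is true.
  12. (H | ~D | F) — F is true.
  13. (~H | ~F | G) — ~H is true.
  14. (C | E | ~D) — C is true.
  15. (~G | F | H) — ~G is true.
  16. (~C | E | F) — E is true.
  17. (~H | C | ~D) — ~H is true.
  18. (A | ~G | ~D) — A is true.
  19. (D | ~H | C) — ~H is true.
  20. (D | F | ~H) — ~H is true.
  21. (~D | ~H | E) — ~H is true.
  22. (~A | C | E) — C is true.

A=True, B=True, C=True, D=True, E=True, F=True, G=False, H=False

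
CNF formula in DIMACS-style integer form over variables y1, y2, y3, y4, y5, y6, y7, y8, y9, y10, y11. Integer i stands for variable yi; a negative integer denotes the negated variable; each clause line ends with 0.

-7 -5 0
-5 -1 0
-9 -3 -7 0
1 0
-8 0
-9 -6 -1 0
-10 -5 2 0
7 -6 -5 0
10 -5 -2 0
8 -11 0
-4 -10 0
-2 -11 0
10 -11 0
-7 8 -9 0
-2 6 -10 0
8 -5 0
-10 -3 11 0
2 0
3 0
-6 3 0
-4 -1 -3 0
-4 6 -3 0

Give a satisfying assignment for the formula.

y1 = T, y2 = T, y3 = T, y4 = F, y5 = F, y6 = F, y7 = F, y8 = F, y9 = F, y10 = F, y11 = F

Check each clause:
  1. (!y7 || !y5) — !y7 is true.
  2. (!y1 || !y5) — !y5 is true.
  3. (!y7 || !y3 || !y9) — !y7 is true.
  4. (y1) — y1 is true.
  5. (!y8) — !y8 is true.
  6. (!y9 || !y6 || !y1) — !y6 is true.
  7. (!y10 || y2 || !y5) — y2 is true.
  8. (!y6 || !y5 || y7) — !y6 is true.
  9. (!y5 || y10 || !y2) — !y5 is true.
  10. (y8 || !y11) — !y11 is true.
  11. (!y10 || !y4) — !y4 is true.
  12. (!y11 || !y2) — !y11 is true.
  13. (!y11 || y10) — !y11 is true.
  14. (y8 || !y7 || !y9) — !y7 is true.
  15. (y6 || !y10 || !y2) — !y10 is true.
  16. (y8 || !y5) — !y5 is true.
  17. (!y10 || !y3 || y11) — !y10 is true.
  18. (y2) — y2 is true.
  19. (y3) — y3 is true.
  20. (y3 || !y6) — !y6 is true.
  21. (!y3 || !y4 || !y1) — !y4 is true.
  22. (y6 || !y3 || !y4) — !y4 is true.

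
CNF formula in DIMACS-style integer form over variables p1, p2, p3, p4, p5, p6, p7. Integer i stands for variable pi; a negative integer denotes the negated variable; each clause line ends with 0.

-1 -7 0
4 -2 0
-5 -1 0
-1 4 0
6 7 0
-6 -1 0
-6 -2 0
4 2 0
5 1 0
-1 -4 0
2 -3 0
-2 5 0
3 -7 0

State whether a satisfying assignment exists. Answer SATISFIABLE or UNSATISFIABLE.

Set p1 = False and propagate.
  then p5 is forced to True.
The remaining clauses are satisfied by p2 = False, p3 = False, p4 = True, p6 = True, p7 = False.
So p1=F, p2=F, p3=F, p4=T, p5=T, p6=T, p7=F is a satisfying assignment.

SATISFIABLE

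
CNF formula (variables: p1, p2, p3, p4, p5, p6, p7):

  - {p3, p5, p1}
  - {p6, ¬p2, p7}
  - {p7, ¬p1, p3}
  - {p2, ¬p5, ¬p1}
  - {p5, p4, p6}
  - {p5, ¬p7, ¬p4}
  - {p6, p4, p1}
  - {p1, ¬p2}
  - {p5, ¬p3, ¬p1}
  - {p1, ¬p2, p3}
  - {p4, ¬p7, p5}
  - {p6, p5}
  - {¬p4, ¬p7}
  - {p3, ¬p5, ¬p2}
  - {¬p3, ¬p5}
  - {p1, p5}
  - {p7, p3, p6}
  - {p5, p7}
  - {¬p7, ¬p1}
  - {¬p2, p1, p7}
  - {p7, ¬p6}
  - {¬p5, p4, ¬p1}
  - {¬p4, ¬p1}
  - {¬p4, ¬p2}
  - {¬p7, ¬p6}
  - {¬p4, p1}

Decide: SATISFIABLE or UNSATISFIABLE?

p1 = True:
  propagation gives p7=False, p3=True, p5=True; an empty clause results — contradiction.
p1 = False:
  propagation gives p2=False, p5=True, p3=False, p4=False; an empty clause results — contradiction.
Every branch closes, so no satisfying assignment exists.

UNSATISFIABLE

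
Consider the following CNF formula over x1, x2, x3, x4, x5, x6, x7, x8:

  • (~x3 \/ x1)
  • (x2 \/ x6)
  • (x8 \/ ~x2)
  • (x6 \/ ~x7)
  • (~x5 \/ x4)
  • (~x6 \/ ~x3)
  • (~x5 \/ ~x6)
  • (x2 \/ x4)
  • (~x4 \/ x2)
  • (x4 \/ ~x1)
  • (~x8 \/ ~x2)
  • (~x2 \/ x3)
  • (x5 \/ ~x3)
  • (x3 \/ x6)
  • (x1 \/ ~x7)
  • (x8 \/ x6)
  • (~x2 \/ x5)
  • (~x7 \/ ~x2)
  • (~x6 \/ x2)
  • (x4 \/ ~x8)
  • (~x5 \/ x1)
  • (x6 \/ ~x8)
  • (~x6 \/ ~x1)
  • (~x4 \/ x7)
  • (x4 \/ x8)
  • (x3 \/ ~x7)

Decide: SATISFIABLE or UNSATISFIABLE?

x2 = True:
  propagation gives x8=True; an empty clause results — contradiction.
x2 = False:
  propagation gives x6=True; an empty clause results — contradiction.
Every branch closes, so no satisfying assignment exists.

UNSATISFIABLE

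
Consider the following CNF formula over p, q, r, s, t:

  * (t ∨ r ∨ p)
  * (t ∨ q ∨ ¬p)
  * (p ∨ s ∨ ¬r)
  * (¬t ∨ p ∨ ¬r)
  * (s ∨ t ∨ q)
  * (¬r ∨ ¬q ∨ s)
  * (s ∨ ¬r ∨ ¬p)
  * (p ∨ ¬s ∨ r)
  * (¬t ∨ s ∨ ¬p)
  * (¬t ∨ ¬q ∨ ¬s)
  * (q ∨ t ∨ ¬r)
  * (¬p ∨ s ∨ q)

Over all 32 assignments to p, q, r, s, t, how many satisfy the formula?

Satisfying assignments:
  p=0 q=0 r=0 s=0 t=1
  p=0 q=1 r=0 s=0 t=1
  p=0 q=1 r=1 s=1 t=0
  p=1 q=0 r=0 s=1 t=1
  p=1 q=0 r=1 s=1 t=1
  p=1 q=1 r=0 s=0 t=0
  p=1 q=1 r=0 s=1 t=0
  p=1 q=1 r=1 s=1 t=0
That's 8 in total.

8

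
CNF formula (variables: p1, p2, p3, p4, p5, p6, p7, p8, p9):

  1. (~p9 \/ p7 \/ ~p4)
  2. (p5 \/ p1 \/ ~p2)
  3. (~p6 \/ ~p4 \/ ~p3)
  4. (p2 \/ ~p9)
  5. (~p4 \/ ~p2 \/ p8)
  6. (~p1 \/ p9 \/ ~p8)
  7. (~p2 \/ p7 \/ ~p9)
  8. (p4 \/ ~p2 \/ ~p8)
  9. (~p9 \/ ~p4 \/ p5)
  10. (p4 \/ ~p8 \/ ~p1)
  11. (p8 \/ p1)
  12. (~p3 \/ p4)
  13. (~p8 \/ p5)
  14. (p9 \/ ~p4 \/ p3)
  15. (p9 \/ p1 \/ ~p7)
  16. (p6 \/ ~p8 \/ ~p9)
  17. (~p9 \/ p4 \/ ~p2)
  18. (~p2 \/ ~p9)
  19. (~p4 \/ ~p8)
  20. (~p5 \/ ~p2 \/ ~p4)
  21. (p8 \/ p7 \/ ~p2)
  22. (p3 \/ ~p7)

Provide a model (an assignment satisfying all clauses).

p1=1, p2=0, p3=0, p4=0, p5=1, p6=1, p7=0, p8=0, p9=0

Set p1 = True and propagate.
For the remaining variables, p2 = False, p3 = False, p4 = False, p5 = True, p6 = True, p7 = False, p8 = False, p9 = False works.
Every clause has at least one true literal under this assignment.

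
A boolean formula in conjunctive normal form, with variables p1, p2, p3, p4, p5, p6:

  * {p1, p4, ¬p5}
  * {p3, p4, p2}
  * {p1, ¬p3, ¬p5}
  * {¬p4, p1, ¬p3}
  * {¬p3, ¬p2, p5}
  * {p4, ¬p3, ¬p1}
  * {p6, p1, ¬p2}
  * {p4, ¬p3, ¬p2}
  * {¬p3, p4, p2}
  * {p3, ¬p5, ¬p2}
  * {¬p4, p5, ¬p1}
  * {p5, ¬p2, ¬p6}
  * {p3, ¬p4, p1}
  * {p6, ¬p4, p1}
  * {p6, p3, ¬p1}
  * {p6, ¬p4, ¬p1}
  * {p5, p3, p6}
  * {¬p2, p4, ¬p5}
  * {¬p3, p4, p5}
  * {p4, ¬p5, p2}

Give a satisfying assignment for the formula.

p1=True, p2=True, p3=True, p4=True, p5=True, p6=True

Set p1 = True and propagate.
For the remaining variables, p2 = True, p3 = True, p4 = True, p5 = True, p6 = True works.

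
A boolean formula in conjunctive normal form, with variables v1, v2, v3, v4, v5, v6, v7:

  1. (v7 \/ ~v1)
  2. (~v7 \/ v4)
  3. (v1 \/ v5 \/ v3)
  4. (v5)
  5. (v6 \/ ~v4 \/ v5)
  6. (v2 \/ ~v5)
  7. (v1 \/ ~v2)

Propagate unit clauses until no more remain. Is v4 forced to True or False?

True

Unit clause (v5) sets v5 = True.
From (v2 \/ ~v5) and v5 = True: v2 = True.
In (~v2 \/ v1), ~v2 is now false; v1 must hold, so v1 = True.
(v7 \/ ~v1): since v1 = True, the clause reduces to (v7). v7 = True.
(v4 \/ ~v7) with v7 = True leaves only v4, so v4 = True.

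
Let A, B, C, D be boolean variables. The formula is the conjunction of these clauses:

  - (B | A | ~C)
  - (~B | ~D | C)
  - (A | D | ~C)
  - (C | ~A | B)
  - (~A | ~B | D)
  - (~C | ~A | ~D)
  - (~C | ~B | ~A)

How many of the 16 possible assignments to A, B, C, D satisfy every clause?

The models are:
  A=F B=F C=F D=F
  A=F B=F C=F D=T
  A=F B=T C=F D=F
  A=F B=T C=T D=T
  A=T B=F C=T D=F
That's 5 in total.

5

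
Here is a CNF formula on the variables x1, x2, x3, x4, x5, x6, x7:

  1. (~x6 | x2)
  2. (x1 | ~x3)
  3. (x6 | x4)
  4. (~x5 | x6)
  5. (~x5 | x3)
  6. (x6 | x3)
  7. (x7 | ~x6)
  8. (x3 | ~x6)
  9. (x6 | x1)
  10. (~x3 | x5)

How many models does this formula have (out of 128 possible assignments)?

2

The models are:
  x1=T x2=T x3=T x4=F x5=T x6=T x7=T
  x1=T x2=T x3=T x4=T x5=T x6=T x7=T
Count: 2.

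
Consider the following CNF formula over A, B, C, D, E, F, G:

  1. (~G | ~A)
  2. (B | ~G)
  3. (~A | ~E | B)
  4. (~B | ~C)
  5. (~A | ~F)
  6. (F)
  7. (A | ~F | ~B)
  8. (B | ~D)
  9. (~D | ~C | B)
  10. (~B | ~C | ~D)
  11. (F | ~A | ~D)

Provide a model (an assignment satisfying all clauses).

(F) is a unit clause, so F = True.
The clause (~A) is unit: A must be False.
The clause (~B) is unit: B must be False.
The clause (~G) is unit: G must be False.
(~D) is a unit clause, so D = False.
C, E are now unconstrained; take C = True, E = True.
Every clause has at least one true literal under this assignment.
Check each clause:
  1. (~G | ~A) — ~G is true.
  2. (B | ~G) — ~G is true.
  3. (~A | ~E | B) — ~A is true.
  4. (~C | ~B) — ~B is true.
  5. (~A | ~F) — ~A is true.
  6. (F) — F is true.
  7. (A | ~F | ~B) — ~B is true.
  8. (B | ~D) — ~D is true.
  9. (~D | B | ~C) — ~D is true.
  10. (~D | ~C | ~B) — ~D is true.
  11. (~A | ~D | F) — ~D is true.

A=0, B=0, C=1, D=0, E=1, F=1, G=0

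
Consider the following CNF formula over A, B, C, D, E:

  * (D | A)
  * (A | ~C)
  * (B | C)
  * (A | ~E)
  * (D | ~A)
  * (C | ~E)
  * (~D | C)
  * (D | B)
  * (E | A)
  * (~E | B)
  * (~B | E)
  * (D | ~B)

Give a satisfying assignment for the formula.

A = T, B = F, C = T, D = T, E = F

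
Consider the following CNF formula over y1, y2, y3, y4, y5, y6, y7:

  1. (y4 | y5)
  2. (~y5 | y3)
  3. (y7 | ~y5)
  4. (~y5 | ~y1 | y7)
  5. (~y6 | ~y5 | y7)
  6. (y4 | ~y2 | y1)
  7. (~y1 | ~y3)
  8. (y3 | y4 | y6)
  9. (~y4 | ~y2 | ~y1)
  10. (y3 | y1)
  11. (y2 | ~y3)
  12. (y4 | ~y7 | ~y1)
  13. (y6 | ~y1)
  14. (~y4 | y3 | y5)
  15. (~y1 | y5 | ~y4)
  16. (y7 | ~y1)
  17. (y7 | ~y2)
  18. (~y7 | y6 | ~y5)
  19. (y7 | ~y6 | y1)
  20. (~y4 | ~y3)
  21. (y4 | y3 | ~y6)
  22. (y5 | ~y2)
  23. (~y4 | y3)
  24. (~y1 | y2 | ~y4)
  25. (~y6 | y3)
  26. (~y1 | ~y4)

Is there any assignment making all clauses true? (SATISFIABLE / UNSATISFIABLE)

y1 = True:
  propagation gives y3=False, y5=False, y4=True; an empty clause results — contradiction.
y1 = False:
  propagation gives y3=True, y2=True, y4=True; an empty clause results — contradiction.
Every branch closes, so no satisfying assignment exists.

UNSATISFIABLE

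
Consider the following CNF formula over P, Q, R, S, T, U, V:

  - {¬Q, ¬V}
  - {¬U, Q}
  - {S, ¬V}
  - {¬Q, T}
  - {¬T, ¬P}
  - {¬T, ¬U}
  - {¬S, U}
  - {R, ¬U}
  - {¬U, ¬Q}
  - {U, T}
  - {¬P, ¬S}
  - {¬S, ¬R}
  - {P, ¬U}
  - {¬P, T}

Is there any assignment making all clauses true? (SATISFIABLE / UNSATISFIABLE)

Pure literal: V appears only negated; assign V = False.
Branch on P: take P = False.
  then U is forced to False.
  then S is forced to False.
  then T is forced to True.
Q, R are now unconstrained; take Q = False, R = True.
So P=F, Q=F, R=T, S=F, T=T, U=F, V=F is a satisfying assignment.

SATISFIABLE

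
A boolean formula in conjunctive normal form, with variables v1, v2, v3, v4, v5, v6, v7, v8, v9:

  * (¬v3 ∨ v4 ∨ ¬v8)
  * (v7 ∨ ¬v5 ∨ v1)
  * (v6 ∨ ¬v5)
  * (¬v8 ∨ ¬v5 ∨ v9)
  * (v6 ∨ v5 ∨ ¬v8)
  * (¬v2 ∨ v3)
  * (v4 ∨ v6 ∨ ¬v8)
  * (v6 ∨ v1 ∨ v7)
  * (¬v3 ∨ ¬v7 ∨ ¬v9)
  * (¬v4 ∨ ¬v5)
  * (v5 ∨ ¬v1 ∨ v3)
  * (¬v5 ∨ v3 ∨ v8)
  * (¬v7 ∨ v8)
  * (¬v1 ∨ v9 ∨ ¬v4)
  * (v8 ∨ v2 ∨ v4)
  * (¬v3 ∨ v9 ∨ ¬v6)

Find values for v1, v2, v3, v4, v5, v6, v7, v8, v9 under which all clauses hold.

Set v1 = False and propagate.
The remaining clauses are satisfied by v2 = False, v3 = False, v4 = False, v5 = False, v6 = True, v7 = True, v8 = True, v9 = True.

v1=False, v2=False, v3=False, v4=False, v5=False, v6=True, v7=True, v8=True, v9=True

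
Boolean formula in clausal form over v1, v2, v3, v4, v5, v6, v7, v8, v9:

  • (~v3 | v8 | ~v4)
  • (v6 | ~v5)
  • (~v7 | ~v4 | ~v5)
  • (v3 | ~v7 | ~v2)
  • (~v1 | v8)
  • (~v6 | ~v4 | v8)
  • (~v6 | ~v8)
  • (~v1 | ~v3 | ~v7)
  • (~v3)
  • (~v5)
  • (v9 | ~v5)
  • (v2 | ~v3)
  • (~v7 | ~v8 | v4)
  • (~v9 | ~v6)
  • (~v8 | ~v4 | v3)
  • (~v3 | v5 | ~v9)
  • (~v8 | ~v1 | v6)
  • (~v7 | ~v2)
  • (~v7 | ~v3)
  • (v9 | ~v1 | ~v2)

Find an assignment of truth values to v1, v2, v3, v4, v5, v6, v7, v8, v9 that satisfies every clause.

v1=0, v2=1, v3=0, v4=0, v5=0, v6=0, v7=0, v8=0, v9=1

Check each clause:
  1. (~v3 | ~v4 | v8) — ~v4 is true.
  2. (v6 | ~v5) — ~v5 is true.
  3. (~v7 | ~v4 | ~v5) — ~v7 is true.
  4. (~v2 | ~v7 | v3) — ~v7 is true.
  5. (~v1 | v8) — ~v1 is true.
  6. (~v4 | ~v6 | v8) — ~v6 is true.
  7. (~v8 | ~v6) — ~v8 is true.
  8. (~v7 | ~v3 | ~v1) — ~v7 is true.
  9. (~v3) — ~v3 is true.
  10. (~v5) — ~v5 is true.
  11. (v9 | ~v5) — v9 is true.
  12. (~v3 | v2) — v2 is true.
  13. (v4 | ~v7 | ~v8) — ~v8 is true.
  14. (~v9 | ~v6) — ~v6 is true.
  15. (~v8 | ~v4 | v3) — ~v8 is true.
  16. (~v3 | ~v9 | v5) — ~v3 is true.
  17. (v6 | ~v1 | ~v8) — ~v8 is true.
  18. (~v7 | ~v2) — ~v7 is true.
  19. (~v7 | ~v3) — ~v7 is true.
  20. (~v2 | v9 | ~v1) — v9 is true.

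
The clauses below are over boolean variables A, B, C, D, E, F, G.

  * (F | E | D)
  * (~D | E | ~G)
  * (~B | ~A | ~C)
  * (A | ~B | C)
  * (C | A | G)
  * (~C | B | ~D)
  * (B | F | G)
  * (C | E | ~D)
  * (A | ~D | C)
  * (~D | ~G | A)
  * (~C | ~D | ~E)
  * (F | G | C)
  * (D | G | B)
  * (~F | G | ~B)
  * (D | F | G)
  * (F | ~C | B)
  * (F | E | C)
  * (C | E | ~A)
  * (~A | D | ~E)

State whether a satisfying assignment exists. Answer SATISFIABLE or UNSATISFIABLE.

Try A = False.
Try B = False.
Try C = False.
  then G is forced to True.
  then D is forced to False.
The remaining clauses are satisfied by E = True, F = True.
Every clause has at least one true literal under this assignment.
So A=0  B=0  C=0  D=0  E=1  F=1  G=1 is a satisfying assignment.

SATISFIABLE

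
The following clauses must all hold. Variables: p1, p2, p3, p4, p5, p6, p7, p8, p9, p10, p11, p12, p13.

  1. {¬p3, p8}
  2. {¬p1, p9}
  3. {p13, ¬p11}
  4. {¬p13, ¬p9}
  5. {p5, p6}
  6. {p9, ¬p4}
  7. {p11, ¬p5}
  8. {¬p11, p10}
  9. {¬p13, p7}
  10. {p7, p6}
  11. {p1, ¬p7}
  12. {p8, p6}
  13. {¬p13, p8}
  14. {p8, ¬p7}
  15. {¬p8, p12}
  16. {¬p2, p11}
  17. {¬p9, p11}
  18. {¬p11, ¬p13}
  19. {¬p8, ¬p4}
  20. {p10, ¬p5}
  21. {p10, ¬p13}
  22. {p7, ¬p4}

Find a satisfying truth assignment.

p1 = 0  p2 = 0  p3 = 1  p4 = 0  p5 = 0  p6 = 1  p7 = 0  p8 = 1  p9 = 0  p10 = 0  p11 = 0  p12 = 1  p13 = 0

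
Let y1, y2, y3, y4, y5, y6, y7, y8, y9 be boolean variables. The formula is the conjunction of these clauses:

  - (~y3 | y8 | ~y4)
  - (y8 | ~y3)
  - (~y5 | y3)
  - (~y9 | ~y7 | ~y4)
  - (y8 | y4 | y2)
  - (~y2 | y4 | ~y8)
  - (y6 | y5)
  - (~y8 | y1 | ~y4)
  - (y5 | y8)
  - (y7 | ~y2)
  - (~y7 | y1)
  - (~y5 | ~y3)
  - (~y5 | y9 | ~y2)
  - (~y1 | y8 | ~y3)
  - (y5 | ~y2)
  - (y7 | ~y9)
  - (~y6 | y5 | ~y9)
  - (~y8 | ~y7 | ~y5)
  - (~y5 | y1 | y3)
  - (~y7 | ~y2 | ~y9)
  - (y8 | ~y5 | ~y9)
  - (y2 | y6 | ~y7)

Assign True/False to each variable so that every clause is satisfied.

Branch on y1: take y1 = False.
  then y7 is forced to False.
  then y2 is forced to False.
  then y9 is forced to False.
Branch on y3: take y3 = True.
  then y8 is forced to True.
  then y4 is forced to False.
  then y5 is forced to False.
  then y6 is forced to True.
Every clause has at least one true literal under this assignment.

y1=F, y2=F, y3=T, y4=F, y5=F, y6=T, y7=F, y8=T, y9=F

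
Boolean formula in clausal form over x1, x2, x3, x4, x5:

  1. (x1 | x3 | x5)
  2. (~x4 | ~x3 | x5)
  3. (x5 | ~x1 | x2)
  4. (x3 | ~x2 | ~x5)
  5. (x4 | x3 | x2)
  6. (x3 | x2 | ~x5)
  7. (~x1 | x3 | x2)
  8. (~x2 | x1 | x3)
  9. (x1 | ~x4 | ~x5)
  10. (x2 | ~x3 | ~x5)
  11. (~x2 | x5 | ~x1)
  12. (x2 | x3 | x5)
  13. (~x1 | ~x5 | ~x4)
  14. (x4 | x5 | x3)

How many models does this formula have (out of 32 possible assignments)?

4

The models are:
  x1=0 x2=0 x3=1 x4=0 x5=0
  x1=0 x2=1 x3=1 x4=0 x5=0
  x1=0 x2=1 x3=1 x4=0 x5=1
  x1=1 x2=1 x3=1 x4=0 x5=1
Count: 4.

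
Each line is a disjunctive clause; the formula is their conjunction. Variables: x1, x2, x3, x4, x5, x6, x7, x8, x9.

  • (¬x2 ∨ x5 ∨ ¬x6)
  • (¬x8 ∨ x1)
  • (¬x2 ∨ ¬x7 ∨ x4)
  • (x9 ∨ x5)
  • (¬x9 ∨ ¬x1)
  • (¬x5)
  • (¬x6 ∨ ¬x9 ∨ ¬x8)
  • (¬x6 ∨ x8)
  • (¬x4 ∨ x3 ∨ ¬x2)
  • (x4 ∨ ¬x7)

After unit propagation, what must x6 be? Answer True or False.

False

(¬x5) is a unit clause: x5 = False.
From (x9 ∨ x5) and x5 = False: x9 = True.
From (¬x1 ∨ ¬x9) and x9 = True: x1 = False.
In (x1 ∨ ¬x8), x1 is now false; ¬x8 must hold, so x8 = False.
(¬x6 ∨ x8): since x8 = False, the clause reduces to (¬x6). x6 = False.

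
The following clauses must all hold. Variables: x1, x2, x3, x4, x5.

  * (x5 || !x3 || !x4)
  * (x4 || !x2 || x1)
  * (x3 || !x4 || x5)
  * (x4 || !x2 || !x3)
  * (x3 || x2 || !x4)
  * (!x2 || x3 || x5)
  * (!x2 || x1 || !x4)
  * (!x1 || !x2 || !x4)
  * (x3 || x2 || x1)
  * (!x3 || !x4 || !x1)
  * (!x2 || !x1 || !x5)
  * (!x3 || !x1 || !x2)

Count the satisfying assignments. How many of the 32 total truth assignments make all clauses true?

7

Satisfying assignments:
  x1=0 x2=0 x3=1 x4=0 x5=0
  x1=0 x2=0 x3=1 x4=0 x5=1
  x1=0 x2=0 x3=1 x4=1 x5=1
  x1=1 x2=0 x3=0 x4=0 x5=0
  x1=1 x2=0 x3=0 x4=0 x5=1
  x1=1 x2=0 x3=1 x4=0 x5=0
  x1=1 x2=0 x3=1 x4=0 x5=1
That's 7 in total.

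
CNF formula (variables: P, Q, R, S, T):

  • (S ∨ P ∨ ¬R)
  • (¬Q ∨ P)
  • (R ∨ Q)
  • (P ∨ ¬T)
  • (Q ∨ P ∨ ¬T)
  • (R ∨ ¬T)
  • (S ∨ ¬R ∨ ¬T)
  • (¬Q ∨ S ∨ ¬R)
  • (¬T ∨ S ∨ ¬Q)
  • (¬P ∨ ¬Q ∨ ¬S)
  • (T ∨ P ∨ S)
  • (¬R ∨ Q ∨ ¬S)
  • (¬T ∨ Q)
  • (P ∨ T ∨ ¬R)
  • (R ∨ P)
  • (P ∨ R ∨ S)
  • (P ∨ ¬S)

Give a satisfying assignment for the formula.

P = 1, Q = 0, R = 1, S = 0, T = 0

Check each clause:
  1. (¬R ∨ P ∨ S) — P is true.
  2. (¬Q ∨ P) — P is true.
  3. (Q ∨ R) — R is true.
  4. (¬T ∨ P) — P is true.
  5. (Q ∨ ¬T ∨ P) — P is true.
  6. (¬T ∨ R) — R is true.
  7. (¬R ∨ S ∨ ¬T) — ¬T is true.
  8. (¬Q ∨ S ∨ ¬R) — ¬Q is true.
  9. (S ∨ ¬T ∨ ¬Q) — ¬T is true.
  10. (¬Q ∨ ¬S ∨ ¬P) — ¬S is true.
  11. (P ∨ S ∨ T) — P is true.
  12. (¬R ∨ ¬S ∨ Q) — ¬S is true.
  13. (Q ∨ ¬T) — ¬T is true.
  14. (P ∨ ¬R ∨ T) — P is true.
  15. (R ∨ P) — P is true.
  16. (S ∨ P ∨ R) — P is true.
  17. (P ∨ ¬S) — P is true.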